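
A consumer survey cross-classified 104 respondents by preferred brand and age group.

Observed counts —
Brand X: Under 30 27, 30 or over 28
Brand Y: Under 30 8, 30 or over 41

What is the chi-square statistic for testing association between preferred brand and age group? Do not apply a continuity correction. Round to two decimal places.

Row totals: 55, 49. Column totals: 35, 69. Grand total N = 104.
Expected counts (row total × column total / N):
  Brand X, Under 30: 55×35/104 = 18.510
  Brand X, 30 or over: 55×69/104 = 36.490
  Brand Y, Under 30: 49×35/104 = 16.490
  Brand Y, 30 or over: 49×69/104 = 32.510
Contributions (O − E)²/E:
  (27 − 18.510)²/18.510 = 3.8941
  (28 − 36.490)²/36.490 = 1.9753
  (8 − 16.490)²/16.490 = 4.3711
  (41 − 32.510)²/32.510 = 2.2172
χ² = 3.8941 + 1.9753 + 4.3711 + 2.2172 = 12.46

12.46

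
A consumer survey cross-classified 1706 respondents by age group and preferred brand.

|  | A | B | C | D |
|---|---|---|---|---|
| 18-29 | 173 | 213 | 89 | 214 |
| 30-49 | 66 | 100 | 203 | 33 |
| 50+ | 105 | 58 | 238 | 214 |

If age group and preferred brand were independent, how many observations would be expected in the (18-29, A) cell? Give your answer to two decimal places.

138.93

Row total (18-29) = 689; column total (A) = 344; grand total N = 1706.
Expected count = (row total × column total) / N = 689 × 344 / 1706 = 138.93.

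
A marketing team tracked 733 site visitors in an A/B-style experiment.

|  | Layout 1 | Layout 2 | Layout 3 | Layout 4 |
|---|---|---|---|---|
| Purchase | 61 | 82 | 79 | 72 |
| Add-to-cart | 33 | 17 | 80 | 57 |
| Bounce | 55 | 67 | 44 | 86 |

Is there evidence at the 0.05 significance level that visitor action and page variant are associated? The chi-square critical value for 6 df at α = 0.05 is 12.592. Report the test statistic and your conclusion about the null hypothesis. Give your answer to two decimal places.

Row totals: 294, 187, 252. Column totals: 149, 166, 203, 215. Grand total N = 733.
Expected counts (row total × column total / N):
  Purchase, Layout 1: 294×149/733 = 59.763
  Purchase, Layout 2: 294×166/733 = 66.581
  Purchase, Layout 3: 294×203/733 = 81.422
  Purchase, Layout 4: 294×215/733 = 86.235
  Add-to-cart, Layout 1: 187×149/733 = 38.012
  Add-to-cart, Layout 2: 187×166/733 = 42.349
  Add-to-cart, Layout 3: 187×203/733 = 51.789
  Add-to-cart, Layout 4: 187×215/733 = 54.850
  Bounce, Layout 1: 252×149/733 = 51.225
  Bounce, Layout 2: 252×166/733 = 57.070
  Bounce, Layout 3: 252×203/733 = 69.790
  Bounce, Layout 4: 252×215/733 = 73.915
Contributions (O − E)²/E:
  (61 − 59.763)²/59.763 = 0.0256
  (82 − 66.581)²/66.581 = 3.5708
  (79 − 81.422)²/81.422 = 0.0720
  (72 − 86.235)²/86.235 = 2.3498
  (33 − 38.012)²/38.012 = 0.6608
  (17 − 42.349)²/42.349 = 15.1732
  (80 − 51.789)²/51.789 = 15.3674
  (57 − 54.850)²/54.850 = 0.0843
  (55 − 51.225)²/51.225 = 0.2782
  (67 − 57.070)²/57.070 = 1.7278
  (44 − 69.790)²/69.790 = 9.5304
  (86 − 73.915)²/73.915 = 1.9759
χ² = 0.0256 + 3.5708 + 0.0720 + 2.3498 + 0.6608 + 15.1732 + 15.3674 + 0.0843 + 0.2782 + 1.7278 + 9.5304 + 1.9759 = 50.82
df = (3−1)(4−1) = 6. Since 50.82 > 12.592, reject the null hypothesis of independence at α = 0.05.

50.82; reject H₀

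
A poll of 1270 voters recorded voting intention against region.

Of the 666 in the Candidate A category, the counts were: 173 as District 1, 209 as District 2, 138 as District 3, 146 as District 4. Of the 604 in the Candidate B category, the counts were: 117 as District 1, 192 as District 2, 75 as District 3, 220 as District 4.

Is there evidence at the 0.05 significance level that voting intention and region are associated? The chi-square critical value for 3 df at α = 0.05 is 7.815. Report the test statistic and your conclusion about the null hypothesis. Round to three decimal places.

Row totals: 666, 604. Column totals: 290, 401, 213, 366. Grand total N = 1270.
Expected counts (row total × column total / N):
  Candidate A, District 1: 666×290/1270 = 152.0787
  Candidate A, District 2: 666×401/1270 = 210.2882
  Candidate A, District 3: 666×213/1270 = 111.6992
  Candidate A, District 4: 666×366/1270 = 191.9339
  Candidate B, District 1: 604×290/1270 = 137.9213
  Candidate B, District 2: 604×401/1270 = 190.7118
  Candidate B, District 3: 604×213/1270 = 101.3008
  Candidate B, District 4: 604×366/1270 = 174.0661
Contributions (O − E)²/E:
  (173 − 152.0787)²/152.0787 = 2.8781
  (209 − 210.2882)²/210.2882 = 0.0079
  (138 − 111.6992)²/111.6992 = 6.1928
  (146 − 191.9339)²/191.9339 = 10.9930
  (117 − 137.9213)²/137.9213 = 3.1736
  (192 − 190.7118)²/190.7118 = 0.0087
  (75 − 101.3008)²/101.3008 = 6.8285
  (220 − 174.0661)²/174.0661 = 12.1214
χ² = 2.8781 + 0.0079 + 6.1928 + 10.9930 + 3.1736 + 0.0087 + 6.8285 + 12.1214 = 42.204
df = (2−1)(4−1) = 3. Since 42.204 > 7.815, reject the null hypothesis of independence at α = 0.05.

42.204; reject H₀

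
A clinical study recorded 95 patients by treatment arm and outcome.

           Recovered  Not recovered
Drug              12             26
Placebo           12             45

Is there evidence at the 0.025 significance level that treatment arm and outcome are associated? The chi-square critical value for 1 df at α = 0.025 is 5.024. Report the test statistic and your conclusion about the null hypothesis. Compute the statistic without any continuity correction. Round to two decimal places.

1.34; fail to reject H₀

Row totals: 38, 57. Column totals: 24, 71. Grand total N = 95.
Expected counts (row total × column total / N):
  Drug, Recovered: 38×24/95 = 9.600
  Drug, Not recovered: 38×71/95 = 28.400
  Placebo, Recovered: 57×24/95 = 14.400
  Placebo, Not recovered: 57×71/95 = 42.600
Contributions (O − E)²/E:
  (12 − 9.600)²/9.600 = 0.6000
  (26 − 28.400)²/28.400 = 0.2028
  (12 − 14.400)²/14.400 = 0.4000
  (45 − 42.600)²/42.600 = 0.1352
χ² = 0.6000 + 0.2028 + 0.4000 + 0.1352 = 1.34
df = (2−1)(2−1) = 1. Since 1.34 < 5.024, fail to reject the null hypothesis of independence at α = 0.025.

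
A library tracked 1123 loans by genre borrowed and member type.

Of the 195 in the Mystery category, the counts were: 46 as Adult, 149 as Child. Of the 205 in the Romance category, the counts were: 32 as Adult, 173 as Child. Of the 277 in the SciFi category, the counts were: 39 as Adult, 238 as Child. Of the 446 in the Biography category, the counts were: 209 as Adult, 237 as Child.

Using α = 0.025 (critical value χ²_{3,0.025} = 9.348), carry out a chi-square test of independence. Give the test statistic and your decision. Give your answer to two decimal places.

119.60; reject H₀

Row totals: 195, 205, 277, 446. Column totals: 326, 797. Grand total N = 1123.
Expected counts (row total × column total / N):
  Mystery, Adult: 195×326/1123 = 56.607
  Mystery, Child: 195×797/1123 = 138.393
  Romance, Adult: 205×326/1123 = 59.510
  Romance, Child: 205×797/1123 = 145.490
  SciFi, Adult: 277×326/1123 = 80.411
  SciFi, Child: 277×797/1123 = 196.589
  Biography, Adult: 446×326/1123 = 129.471
  Biography, Child: 446×797/1123 = 316.529
Contributions (O − E)²/E:
  (46 − 56.607)²/56.607 = 1.9875
  (149 − 138.393)²/138.393 = 0.8130
  (32 − 59.510)²/59.510 = 12.7172
  (173 − 145.490)²/145.490 = 5.2017
  (39 − 80.411)²/80.411 = 21.3263
  (238 − 196.589)²/196.589 = 8.7231
  (209 − 129.471)²/129.471 = 48.8516
  (237 − 316.529)²/316.529 = 19.9819
χ² = 1.9875 + 0.8130 + 12.7172 + 5.2017 + 21.3263 + 8.7231 + 48.8516 + 19.9819 = 119.60
df = (4−1)(2−1) = 3. Since 119.60 > 9.348, reject the null hypothesis of independence at α = 0.025.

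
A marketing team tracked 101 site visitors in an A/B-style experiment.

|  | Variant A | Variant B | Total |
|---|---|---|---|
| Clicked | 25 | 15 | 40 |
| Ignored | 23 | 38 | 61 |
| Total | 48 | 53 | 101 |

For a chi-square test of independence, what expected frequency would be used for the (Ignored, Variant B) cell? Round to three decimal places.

Row total (Ignored) = 61; column total (Variant B) = 53; grand total N = 101.
Expected count = (row total × column total) / N = 61 × 53 / 101 = 32.010.

32.010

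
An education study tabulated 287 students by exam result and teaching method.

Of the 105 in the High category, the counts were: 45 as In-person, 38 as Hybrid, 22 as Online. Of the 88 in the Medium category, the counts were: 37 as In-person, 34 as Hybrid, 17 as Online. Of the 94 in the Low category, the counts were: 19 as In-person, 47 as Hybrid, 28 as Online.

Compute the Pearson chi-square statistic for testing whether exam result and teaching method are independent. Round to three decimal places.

Row totals: 105, 88, 94. Column totals: 101, 119, 67. Grand total N = 287.
Expected counts (row total × column total / N):
  High, In-person: 105×101/287 = 36.9512
  High, Hybrid: 105×119/287 = 43.5366
  High, Online: 105×67/287 = 24.5122
  Medium, In-person: 88×101/287 = 30.9686
  Medium, Hybrid: 88×119/287 = 36.4878
  Medium, Online: 88×67/287 = 20.5436
  Low, In-person: 94×101/287 = 33.0801
  Low, Hybrid: 94×119/287 = 38.9756
  Low, Online: 94×67/287 = 21.9443
Contributions (O − E)²/E:
  (45 − 36.9512)²/36.9512 = 1.7532
  (38 − 43.5366)²/43.5366 = 0.7041
  (22 − 24.5122)²/24.5122 = 0.2575
  (37 − 30.9686)²/30.9686 = 1.1747
  (34 − 36.4878)²/36.4878 = 0.1696
  (17 − 20.5436)²/20.5436 = 0.6112
  (19 − 33.0801)²/33.0801 = 5.9930
  (47 − 38.9756)²/38.9756 = 1.6521
  (28 − 21.9443)²/21.9443 = 1.6711
χ² = 1.7532 + 0.7041 + 0.2575 + 1.1747 + 0.1696 + 0.6112 + 5.9930 + 1.6521 + 1.6711 = 13.987

13.987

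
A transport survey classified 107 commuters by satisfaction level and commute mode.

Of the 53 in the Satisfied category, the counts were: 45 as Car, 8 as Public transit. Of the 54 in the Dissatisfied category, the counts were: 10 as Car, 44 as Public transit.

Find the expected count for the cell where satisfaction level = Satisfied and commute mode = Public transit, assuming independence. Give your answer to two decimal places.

25.76

Row total (Satisfied) = 53; column total (Public transit) = 52; grand total N = 107.
Expected count = (row total × column total) / N = 53 × 52 / 107 = 25.76.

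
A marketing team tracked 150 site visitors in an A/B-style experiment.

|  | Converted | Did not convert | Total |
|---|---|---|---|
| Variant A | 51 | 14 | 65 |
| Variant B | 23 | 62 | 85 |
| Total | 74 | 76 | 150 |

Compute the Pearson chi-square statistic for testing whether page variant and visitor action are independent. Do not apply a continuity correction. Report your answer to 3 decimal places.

38.936

Grand total N = 150.
Expected counts (row total × column total / N):
  Variant A, Converted: 65×74/150 = 32.0667
  Variant A, Did not convert: 65×76/150 = 32.9333
  Variant B, Converted: 85×74/150 = 41.9333
  Variant B, Did not convert: 85×76/150 = 43.0667
Contributions (O − E)²/E:
  (51 − 32.0667)²/32.0667 = 11.1789
  (14 − 32.9333)²/32.9333 = 10.8847
  (23 − 41.9333)²/41.9333 = 8.5486
  (62 − 43.0667)²/43.0667 = 8.3236
χ² = 11.1789 + 10.8847 + 8.5486 + 8.3236 = 38.936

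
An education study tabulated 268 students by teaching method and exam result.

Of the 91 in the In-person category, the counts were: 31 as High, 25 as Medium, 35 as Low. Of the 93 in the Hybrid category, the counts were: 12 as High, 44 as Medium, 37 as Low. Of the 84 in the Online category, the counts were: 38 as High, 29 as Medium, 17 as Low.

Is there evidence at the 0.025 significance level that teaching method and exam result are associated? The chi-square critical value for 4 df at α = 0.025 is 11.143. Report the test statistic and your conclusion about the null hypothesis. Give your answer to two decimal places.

27.25; reject H₀

Row totals: 91, 93, 84. Column totals: 81, 98, 89. Grand total N = 268.
Expected counts (row total × column total / N):
  In-person, High: 91×81/268 = 27.504
  In-person, Medium: 91×98/268 = 33.276
  In-person, Low: 91×89/268 = 30.220
  Hybrid, High: 93×81/268 = 28.108
  Hybrid, Medium: 93×98/268 = 34.007
  Hybrid, Low: 93×89/268 = 30.884
  Online, High: 84×81/268 = 25.388
  Online, Medium: 84×98/268 = 30.716
  Online, Low: 84×89/268 = 27.896
Contributions (O − E)²/E:
  (31 − 27.504)²/27.504 = 0.4444
  (25 − 33.276)²/33.276 = 2.0583
  (35 − 30.220)²/30.220 = 0.7561
  (12 − 28.108)²/28.108 = 9.2311
  (44 − 34.007)²/34.007 = 2.9365
  (37 − 30.884)²/30.884 = 1.2112
  (38 − 25.388)²/25.388 = 6.2653
  (29 − 30.716)²/30.716 = 0.0959
  (17 − 27.896)²/27.896 = 4.2559
χ² = 0.4444 + 2.0583 + 0.7561 + 9.2311 + 2.9365 + 1.2112 + 6.2653 + 0.0959 + 4.2559 = 27.25
df = (3−1)(3−1) = 4. Since 27.25 > 11.143, reject the null hypothesis of independence at α = 0.025.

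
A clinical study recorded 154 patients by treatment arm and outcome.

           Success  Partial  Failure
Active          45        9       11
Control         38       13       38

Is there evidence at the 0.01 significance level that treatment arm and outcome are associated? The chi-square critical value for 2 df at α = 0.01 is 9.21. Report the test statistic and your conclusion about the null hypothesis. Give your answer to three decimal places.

Row totals: 65, 89. Column totals: 83, 22, 49. Grand total N = 154.
Expected counts (row total × column total / N):
  Active, Success: 65×83/154 = 35.0325
  Active, Partial: 65×22/154 = 9.2857
  Active, Failure: 65×49/154 = 20.6818
  Control, Success: 89×83/154 = 47.9675
  Control, Partial: 89×22/154 = 12.7143
  Control, Failure: 89×49/154 = 28.3182
Contributions (O − E)²/E:
  (45 − 35.0325)²/35.0325 = 2.8360
  (9 − 9.2857)²/9.2857 = 0.0088
  (11 − 20.6818)²/20.6818 = 4.5324
  (38 − 47.9675)²/47.9675 = 2.0712
  (13 − 12.7143)²/12.7143 = 0.0064
  (38 − 28.3182)²/28.3182 = 3.3101
χ² = 2.8360 + 0.0088 + 4.5324 + 2.0712 + 0.0064 + 3.3101 = 12.765
df = (2−1)(3−1) = 2. Since 12.765 > 9.21, reject the null hypothesis of independence at α = 0.01.

12.765; reject H₀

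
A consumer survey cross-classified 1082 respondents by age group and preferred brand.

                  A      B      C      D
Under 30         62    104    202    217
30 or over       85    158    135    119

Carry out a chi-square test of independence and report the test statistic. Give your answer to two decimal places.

Row totals: 585, 497. Column totals: 147, 262, 337, 336. Grand total N = 1082.
Expected counts (row total × column total / N):
  Under 30, A: 585×147/1082 = 79.478
  Under 30, B: 585×262/1082 = 141.654
  Under 30, C: 585×337/1082 = 182.204
  Under 30, D: 585×336/1082 = 181.664
  30 or over, A: 497×147/1082 = 67.522
  30 or over, B: 497×262/1082 = 120.346
  30 or over, C: 497×337/1082 = 154.796
  30 or over, D: 497×336/1082 = 154.336
Contributions (O − E)²/E:
  (62 − 79.478)²/79.478 = 3.8436
  (104 − 141.654)²/141.654 = 10.0091
  (202 − 182.204)²/182.204 = 2.1508
  (217 − 181.664)²/181.664 = 6.8733
  (85 − 67.522)²/67.522 = 4.5242
  (158 − 120.346)²/120.346 = 11.7812
  (135 − 154.796)²/154.796 = 2.5316
  (119 − 154.336)²/154.336 = 8.0904
χ² = 3.8436 + 10.0091 + 2.1508 + 6.8733 + 4.5242 + 11.7812 + 2.5316 + 8.0904 = 49.80

49.80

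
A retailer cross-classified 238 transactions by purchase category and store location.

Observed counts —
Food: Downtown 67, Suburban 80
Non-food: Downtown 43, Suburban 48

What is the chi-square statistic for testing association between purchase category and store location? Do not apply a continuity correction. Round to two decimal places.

Row totals: 147, 91. Column totals: 110, 128. Grand total N = 238.
Expected counts (row total × column total / N):
  Food, Downtown: 147×110/238 = 67.941
  Food, Suburban: 147×128/238 = 79.059
  Non-food, Downtown: 91×110/238 = 42.059
  Non-food, Suburban: 91×128/238 = 48.941
Contributions (O − E)²/E:
  (67 − 67.941)²/67.941 = 0.0130
  (80 − 79.059)²/79.059 = 0.0112
  (43 − 42.059)²/42.059 = 0.0211
  (48 − 48.941)²/48.941 = 0.0181
χ² = 0.0130 + 0.0112 + 0.0211 + 0.0181 = 0.06

0.06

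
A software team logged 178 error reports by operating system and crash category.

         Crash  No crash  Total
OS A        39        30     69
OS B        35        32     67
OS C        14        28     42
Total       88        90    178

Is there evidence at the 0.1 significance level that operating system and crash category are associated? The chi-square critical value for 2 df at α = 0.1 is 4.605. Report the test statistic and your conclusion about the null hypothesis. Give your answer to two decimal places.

5.95; reject H₀

Grand total N = 178.
Expected counts (row total × column total / N):
  OS A, Crash: 69×88/178 = 34.112
  OS A, No crash: 69×90/178 = 34.888
  OS B, Crash: 67×88/178 = 33.124
  OS B, No crash: 67×90/178 = 33.876
  OS C, Crash: 42×88/178 = 20.764
  OS C, No crash: 42×90/178 = 21.236
Contributions (O − E)²/E:
  (39 − 34.112)²/34.112 = 0.7004
  (30 − 34.888)²/34.888 = 0.6848
  (35 − 33.124)²/33.124 = 0.1062
  (32 − 33.876)²/33.876 = 0.1039
  (14 − 20.764)²/20.764 = 2.2034
  (28 − 21.236)²/21.236 = 2.1544
χ² = 0.7004 + 0.6848 + 0.1062 + 0.1039 + 2.2034 + 2.1544 = 5.95
df = (3−1)(2−1) = 2. Since 5.95 > 4.605, reject the null hypothesis of independence at α = 0.1.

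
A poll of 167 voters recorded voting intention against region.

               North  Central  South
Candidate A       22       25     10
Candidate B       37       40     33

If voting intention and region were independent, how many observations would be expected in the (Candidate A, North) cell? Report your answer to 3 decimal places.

20.138

Row total (Candidate A) = 57; column total (North) = 59; grand total N = 167.
Expected count = (row total × column total) / N = 57 × 59 / 167 = 20.138.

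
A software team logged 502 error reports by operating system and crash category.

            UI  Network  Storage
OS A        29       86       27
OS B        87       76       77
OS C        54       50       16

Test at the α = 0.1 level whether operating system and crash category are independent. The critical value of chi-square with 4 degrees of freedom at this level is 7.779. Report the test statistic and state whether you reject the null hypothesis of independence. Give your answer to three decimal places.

Row totals: 142, 240, 120. Column totals: 170, 212, 120. Grand total N = 502.
Expected counts (row total × column total / N):
  OS A, UI: 142×170/502 = 48.0876
  OS A, Network: 142×212/502 = 59.9681
  OS A, Storage: 142×120/502 = 33.9442
  OS B, UI: 240×170/502 = 81.2749
  OS B, Network: 240×212/502 = 101.3546
  OS B, Storage: 240×120/502 = 57.3705
  OS C, UI: 120×170/502 = 40.6375
  OS C, Network: 120×212/502 = 50.6773
  OS C, Storage: 120×120/502 = 28.6853
Contributions (O − E)²/E:
  (29 − 48.0876)²/48.0876 = 7.5765
  (86 − 59.9681)²/59.9681 = 11.3003
  (27 − 33.9442)²/33.9442 = 1.4206
  (87 − 81.2749)²/81.2749 = 0.4033
  (76 − 101.3546)²/101.3546 = 6.3426
  (77 − 57.3705)²/57.3705 = 6.7163
  (54 − 40.6375)²/40.6375 = 4.3939
  (50 − 50.6773)²/50.6773 = 0.0091
  (16 − 28.6853)²/28.6853 = 5.6097
χ² = 7.5765 + 11.3003 + 1.4206 + 0.4033 + 6.3426 + 6.7163 + 4.3939 + 0.0091 + 5.6097 = 43.772
df = (3−1)(3−1) = 4. Since 43.772 > 7.779, reject the null hypothesis of independence at α = 0.1.

43.772; reject H₀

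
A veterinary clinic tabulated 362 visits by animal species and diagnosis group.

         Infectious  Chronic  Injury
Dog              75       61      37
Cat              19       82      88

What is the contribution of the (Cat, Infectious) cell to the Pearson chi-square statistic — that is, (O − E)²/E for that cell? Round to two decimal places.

18.43

Row total (Cat) = 189; column total (Infectious) = 94; N = 362.
Expected count E = 189 × 94 / 362 = 49.077.
Contribution = (O − E)²/E = (19 − 49.077)² / 49.077 = 18.43.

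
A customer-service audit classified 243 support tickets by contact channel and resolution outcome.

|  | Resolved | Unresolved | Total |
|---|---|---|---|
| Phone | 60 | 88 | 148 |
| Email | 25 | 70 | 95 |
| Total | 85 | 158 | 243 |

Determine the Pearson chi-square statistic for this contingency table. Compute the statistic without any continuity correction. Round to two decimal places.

Grand total N = 243.
Expected counts (row total × column total / N):
  Phone, Resolved: 148×85/243 = 51.770
  Phone, Unresolved: 148×158/243 = 96.230
  Email, Resolved: 95×85/243 = 33.230
  Email, Unresolved: 95×158/243 = 61.770
Contributions (O − E)²/E:
  (60 − 51.770)²/51.770 = 1.3083
  (88 − 96.230)²/96.230 = 0.7039
  (25 − 33.230)²/33.230 = 2.0383
  (70 − 61.770)²/61.770 = 1.0965
χ² = 1.3083 + 0.7039 + 2.0383 + 1.0965 = 5.15

5.15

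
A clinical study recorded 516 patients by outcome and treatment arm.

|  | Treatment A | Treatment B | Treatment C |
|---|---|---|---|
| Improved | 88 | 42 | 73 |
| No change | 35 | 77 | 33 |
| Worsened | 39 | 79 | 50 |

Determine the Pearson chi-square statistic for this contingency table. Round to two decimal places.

48.17

Row totals: 203, 145, 168. Column totals: 162, 198, 156. Grand total N = 516.
Expected counts (row total × column total / N):
  Improved, Treatment A: 203×162/516 = 63.733
  Improved, Treatment B: 203×198/516 = 77.895
  Improved, Treatment C: 203×156/516 = 61.372
  No change, Treatment A: 145×162/516 = 45.523
  No change, Treatment B: 145×198/516 = 55.640
  No change, Treatment C: 145×156/516 = 43.837
  Worsened, Treatment A: 168×162/516 = 52.744
  Worsened, Treatment B: 168×198/516 = 64.465
  Worsened, Treatment C: 168×156/516 = 50.791
Contributions (O − E)²/E:
  (88 − 63.733)²/63.733 = 9.2399
  (42 − 77.895)²/77.895 = 16.5409
  (73 − 61.372)²/61.372 = 2.2031
  (35 − 45.523)²/45.523 = 2.4325
  (77 − 55.640)²/55.640 = 8.2000
  (33 − 43.837)²/43.837 = 2.6790
  (39 − 52.744)²/52.744 = 3.5814
  (79 − 64.465)²/64.465 = 3.2772
  (50 − 50.791)²/50.791 = 0.0123
χ² = 9.2399 + 16.5409 + 2.2031 + 2.4325 + 8.2000 + 2.6790 + 3.5814 + 3.2772 + 0.0123 = 48.17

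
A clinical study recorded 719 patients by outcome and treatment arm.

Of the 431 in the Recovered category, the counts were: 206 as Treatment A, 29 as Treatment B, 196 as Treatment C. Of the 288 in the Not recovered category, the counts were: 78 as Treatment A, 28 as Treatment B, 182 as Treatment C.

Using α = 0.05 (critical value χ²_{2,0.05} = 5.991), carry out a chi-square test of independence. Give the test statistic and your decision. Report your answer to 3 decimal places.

Row totals: 431, 288. Column totals: 284, 57, 378. Grand total N = 719.
Expected counts (row total × column total / N):
  Recovered, Treatment A: 431×284/719 = 170.2420
  Recovered, Treatment B: 431×57/719 = 34.1683
  Recovered, Treatment C: 431×378/719 = 226.5897
  Not recovered, Treatment A: 288×284/719 = 113.7580
  Not recovered, Treatment B: 288×57/719 = 22.8317
  Not recovered, Treatment C: 288×378/719 = 151.4103
Contributions (O − E)²/E:
  (206 − 170.2420)²/170.2420 = 7.5107
  (29 − 34.1683)²/34.1683 = 0.7818
  (196 − 226.5897)²/226.5897 = 4.1296
  (78 − 113.7580)²/113.7580 = 11.2400
  (28 − 22.8317)²/22.8317 = 1.1699
  (182 − 151.4103)²/151.4103 = 6.1801
χ² = 7.5107 + 0.7818 + 4.1296 + 11.2400 + 1.1699 + 6.1801 = 31.012
df = (2−1)(3−1) = 2. Since 31.012 > 5.991, reject the null hypothesis of independence at α = 0.05.

31.012; reject H₀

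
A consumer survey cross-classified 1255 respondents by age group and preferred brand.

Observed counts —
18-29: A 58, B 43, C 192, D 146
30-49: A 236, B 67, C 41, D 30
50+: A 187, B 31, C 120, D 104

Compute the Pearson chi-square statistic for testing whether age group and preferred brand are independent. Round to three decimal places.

Row totals: 439, 374, 442. Column totals: 481, 141, 353, 280. Grand total N = 1255.
Expected counts (row total × column total / N):
  18-29, A: 439×481/1255 = 168.2542
  18-29, B: 439×141/1255 = 49.3219
  18-29, C: 439×353/1255 = 123.4797
  18-29, D: 439×280/1255 = 97.9442
  30-49, A: 374×481/1255 = 143.3418
  30-49, B: 374×141/1255 = 42.0191
  30-49, C: 374×353/1255 = 105.1968
  30-49, D: 374×280/1255 = 83.4422
  50+, A: 442×481/1255 = 169.4040
  50+, B: 442×141/1255 = 49.6590
  50+, C: 442×353/1255 = 124.3235
  50+, D: 442×280/1255 = 98.6135
Contributions (O − E)²/E:
  (58 − 168.2542)²/168.2542 = 72.2478
  (43 − 49.3219)²/49.3219 = 0.8103
  (192 − 123.4797)²/123.4797 = 38.0227
  (146 − 97.9442)²/97.9442 = 23.5783
  (236 − 143.3418)²/143.3418 = 59.8956
  (67 − 42.0191)²/42.0191 = 14.8515
  (41 − 105.1968)²/105.1968 = 39.1764
  (30 − 83.4422)²/83.4422 = 34.2281
  (187 − 169.4040)²/169.4040 = 1.8277
  (31 − 49.6590)²/49.6590 = 7.0110
  (120 − 124.3235)²/124.3235 = 0.1504
  (104 − 98.6135)²/98.6135 = 0.2942
χ² = 72.2478 + 0.8103 + 38.0227 + 23.5783 + 59.8956 + 14.8515 + 39.1764 + 34.2281 + 1.8277 + 7.0110 + 0.1504 + 0.2942 = 292.094

292.094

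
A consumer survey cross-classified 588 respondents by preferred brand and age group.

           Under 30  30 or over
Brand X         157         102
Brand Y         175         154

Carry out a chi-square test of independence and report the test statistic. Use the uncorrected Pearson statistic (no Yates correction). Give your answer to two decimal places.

Row totals: 259, 329. Column totals: 332, 256. Grand total N = 588.
Expected counts (row total × column total / N):
  Brand X, Under 30: 259×332/588 = 146.238
  Brand X, 30 or over: 259×256/588 = 112.762
  Brand Y, Under 30: 329×332/588 = 185.762
  Brand Y, 30 or over: 329×256/588 = 143.238
Contributions (O − E)²/E:
  (157 − 146.238)²/146.238 = 0.7920
  (102 − 112.762)²/112.762 = 1.0271
  (175 − 185.762)²/185.762 = 0.6235
  (154 − 143.238)²/143.238 = 0.8086
χ² = 0.7920 + 1.0271 + 0.6235 + 0.8086 = 3.25

3.25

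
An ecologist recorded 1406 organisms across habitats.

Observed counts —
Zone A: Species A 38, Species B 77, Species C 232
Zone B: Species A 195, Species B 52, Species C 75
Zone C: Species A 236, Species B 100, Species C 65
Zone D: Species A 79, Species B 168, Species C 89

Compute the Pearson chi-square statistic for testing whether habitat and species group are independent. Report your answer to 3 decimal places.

418.123

Row totals: 347, 322, 401, 336. Column totals: 548, 397, 461. Grand total N = 1406.
Expected counts (row total × column total / N):
  Zone A, Species A: 347×548/1406 = 135.2461
  Zone A, Species B: 347×397/1406 = 97.9794
  Zone A, Species C: 347×461/1406 = 113.7745
  Zone B, Species A: 322×548/1406 = 125.5021
  Zone B, Species B: 322×397/1406 = 90.9203
  Zone B, Species C: 322×461/1406 = 105.5775
  Zone C, Species A: 401×548/1406 = 156.2930
  Zone C, Species B: 401×397/1406 = 113.2269
  Zone C, Species C: 401×461/1406 = 131.4801
  Zone D, Species A: 336×548/1406 = 130.9587
  Zone D, Species B: 336×397/1406 = 94.8734
  Zone D, Species C: 336×461/1406 = 110.1679
Contributions (O − E)²/E:
  (38 − 135.2461)²/135.2461 = 69.9229
  (77 − 97.9794)²/97.9794 = 4.4921
  (232 − 113.7745)²/113.7745 = 122.8506
  (195 − 125.5021)²/125.5021 = 38.4851
  (52 − 90.9203)²/90.9203 = 16.6606
  (75 − 105.5775)²/105.5775 = 8.8559
  (236 − 156.2930)²/156.2930 = 40.6493
  (100 − 113.2269)²/113.2269 = 1.5451
  (65 − 131.4801)²/131.4801 = 33.6142
  (79 − 130.9587)²/130.9587 = 20.6149
  (168 − 94.8734)²/94.8734 = 56.3646
  (89 − 110.1679)²/110.1679 = 4.0672
χ² = 69.9229 + 4.4921 + 122.8506 + 38.4851 + 16.6606 + 8.8559 + 40.6493 + 1.5451 + 33.6142 + 20.6149 + 56.3646 + 4.0672 = 418.123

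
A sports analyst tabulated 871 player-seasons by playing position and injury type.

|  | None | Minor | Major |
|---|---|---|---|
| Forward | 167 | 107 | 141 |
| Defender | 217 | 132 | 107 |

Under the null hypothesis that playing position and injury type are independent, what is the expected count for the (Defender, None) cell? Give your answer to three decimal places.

201.038

Row total (Defender) = 456; column total (None) = 384; grand total N = 871.
Expected count = (row total × column total) / N = 456 × 384 / 871 = 201.038.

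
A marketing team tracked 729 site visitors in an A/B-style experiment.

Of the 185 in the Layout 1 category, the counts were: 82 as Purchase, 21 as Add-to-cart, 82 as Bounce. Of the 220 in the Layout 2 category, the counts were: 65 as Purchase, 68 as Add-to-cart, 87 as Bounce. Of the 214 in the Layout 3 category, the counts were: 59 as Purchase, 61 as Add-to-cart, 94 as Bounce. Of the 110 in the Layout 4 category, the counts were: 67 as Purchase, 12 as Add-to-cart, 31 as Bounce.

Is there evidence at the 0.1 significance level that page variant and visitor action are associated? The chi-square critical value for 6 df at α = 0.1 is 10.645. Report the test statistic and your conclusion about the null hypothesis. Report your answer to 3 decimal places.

60.670; reject H₀

Row totals: 185, 220, 214, 110. Column totals: 273, 162, 294. Grand total N = 729.
Expected counts (row total × column total / N):
  Layout 1, Purchase: 185×273/729 = 69.27984
  Layout 1, Add-to-cart: 185×162/729 = 41.11111
  Layout 1, Bounce: 185×294/729 = 74.60905
  Layout 2, Purchase: 220×273/729 = 82.38683
  Layout 2, Add-to-cart: 220×162/729 = 48.88889
  Layout 2, Bounce: 220×294/729 = 88.72428
  Layout 3, Purchase: 214×273/729 = 80.13992
  Layout 3, Add-to-cart: 214×162/729 = 47.55556
  Layout 3, Bounce: 214×294/729 = 86.30453
  Layout 4, Purchase: 110×273/729 = 41.19342
  Layout 4, Add-to-cart: 110×162/729 = 24.44444
  Layout 4, Bounce: 110×294/729 = 44.36214
Contributions (O − E)²/E:
  (82 − 69.27984)²/69.27984 = 2.3355
  (21 − 41.11111)²/41.11111 = 9.8381
  (82 − 74.60905)²/74.60905 = 0.7322
  (65 − 82.38683)²/82.38683 = 3.6693
  (68 − 48.88889)²/48.88889 = 7.4707
  (87 − 88.72428)²/88.72428 = 0.0335
  (59 − 80.13992)²/80.13992 = 5.5764
  (61 − 47.55556)²/47.55556 = 3.8009
  (94 − 86.30453)²/86.30453 = 0.6862
  (67 − 41.19342)²/41.19342 = 16.1671
  (12 − 24.44444)²/24.44444 = 6.3354
  (31 − 44.36214)²/44.36214 = 4.0248
χ² = 2.3355 + 9.8381 + 0.7322 + 3.6693 + 7.4707 + 0.0335 + 5.5764 + 3.8009 + 0.6862 + 16.1671 + 6.3354 + 4.0248 = 60.670
df = (4−1)(3−1) = 6. Since 60.670 > 10.645, reject the null hypothesis of independence at α = 0.1.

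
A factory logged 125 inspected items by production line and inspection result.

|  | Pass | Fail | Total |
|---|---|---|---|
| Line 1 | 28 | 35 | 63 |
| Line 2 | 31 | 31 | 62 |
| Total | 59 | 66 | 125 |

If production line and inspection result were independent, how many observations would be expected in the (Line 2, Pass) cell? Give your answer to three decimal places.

Row total (Line 2) = 62; column total (Pass) = 59; grand total N = 125.
Expected count = (row total × column total) / N = 62 × 59 / 125 = 29.264.

29.264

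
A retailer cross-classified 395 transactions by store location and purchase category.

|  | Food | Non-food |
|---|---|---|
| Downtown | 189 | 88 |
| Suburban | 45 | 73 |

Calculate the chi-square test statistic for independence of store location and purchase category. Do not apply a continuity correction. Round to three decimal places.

Row totals: 277, 118. Column totals: 234, 161. Grand total N = 395.
Expected counts (row total × column total / N):
  Downtown, Food: 277×234/395 = 164.0962
  Downtown, Non-food: 277×161/395 = 112.9038
  Suburban, Food: 118×234/395 = 69.9038
  Suburban, Non-food: 118×161/395 = 48.0962
Contributions (O − E)²/E:
  (189 − 164.0962)²/164.0962 = 3.7795
  (88 − 112.9038)²/112.9038 = 5.4932
  (45 − 69.9038)²/69.9038 = 8.8722
  (73 − 48.0962)²/48.0962 = 12.8950
χ² = 3.7795 + 5.4932 + 8.8722 + 12.8950 = 31.040

31.040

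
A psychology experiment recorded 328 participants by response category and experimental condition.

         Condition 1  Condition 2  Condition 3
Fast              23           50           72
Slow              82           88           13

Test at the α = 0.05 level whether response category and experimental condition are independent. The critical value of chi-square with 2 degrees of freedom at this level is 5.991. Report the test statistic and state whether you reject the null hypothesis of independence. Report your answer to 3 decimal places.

81.257; reject H₀

Row totals: 145, 183. Column totals: 105, 138, 85. Grand total N = 328.
Expected counts (row total × column total / N):
  Fast, Condition 1: 145×105/328 = 46.4177
  Fast, Condition 2: 145×138/328 = 61.0061
  Fast, Condition 3: 145×85/328 = 37.5762
  Slow, Condition 1: 183×105/328 = 58.5823
  Slow, Condition 2: 183×138/328 = 76.9939
  Slow, Condition 3: 183×85/328 = 47.4238
Contributions (O − E)²/E:
  (23 − 46.4177)²/46.4177 = 11.8142
  (50 − 61.0061)²/61.0061 = 1.9856
  (72 − 37.5762)²/37.5762 = 31.5359
  (82 − 58.5823)²/58.5823 = 9.3610
  (88 − 76.9939)²/76.9939 = 1.5733
  (13 − 47.4238)²/47.4238 = 24.9874
χ² = 11.8142 + 1.9856 + 31.5359 + 9.3610 + 1.5733 + 24.9874 = 81.257
df = (2−1)(3−1) = 2. Since 81.257 > 5.991, reject the null hypothesis of independence at α = 0.05.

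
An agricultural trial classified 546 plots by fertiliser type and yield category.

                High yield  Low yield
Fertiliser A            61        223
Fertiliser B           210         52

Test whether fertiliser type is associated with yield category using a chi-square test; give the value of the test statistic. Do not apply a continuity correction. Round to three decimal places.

187.672

Row totals: 284, 262. Column totals: 271, 275. Grand total N = 546.
Expected counts (row total × column total / N):
  Fertiliser A, High yield: 284×271/546 = 140.9597
  Fertiliser A, Low yield: 284×275/546 = 143.0403
  Fertiliser B, High yield: 262×271/546 = 130.0403
  Fertiliser B, Low yield: 262×275/546 = 131.9597
Contributions (O − E)²/E:
  (61 − 140.9597)²/140.9597 = 45.3573
  (223 − 143.0403)²/143.0403 = 44.6976
  (210 − 130.0403)²/130.0403 = 49.1659
  (52 − 131.9597)²/131.9597 = 48.4508
χ² = 45.3573 + 44.6976 + 49.1659 + 48.4508 = 187.672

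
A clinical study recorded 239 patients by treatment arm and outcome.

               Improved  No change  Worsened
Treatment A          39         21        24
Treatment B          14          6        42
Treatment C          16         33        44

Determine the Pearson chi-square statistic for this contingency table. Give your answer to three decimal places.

Row totals: 84, 62, 93. Column totals: 69, 60, 110. Grand total N = 239.
Expected counts (row total × column total / N):
  Treatment A, Improved: 84×69/239 = 24.2510
  Treatment A, No change: 84×60/239 = 21.0879
  Treatment A, Worsened: 84×110/239 = 38.6611
  Treatment B, Improved: 62×69/239 = 17.8996
  Treatment B, No change: 62×60/239 = 15.5649
  Treatment B, Worsened: 62×110/239 = 28.5356
  Treatment C, Improved: 93×69/239 = 26.8494
  Treatment C, No change: 93×60/239 = 23.3473
  Treatment C, Worsened: 93×110/239 = 42.8033
Contributions (O − E)²/E:
  (39 − 24.2510)²/24.2510 = 8.9701
  (21 − 21.0879)²/21.0879 = 0.0004
  (24 − 38.6611)²/38.6611 = 5.5598
  (14 − 17.8996)²/17.8996 = 0.8496
  (6 − 15.5649)²/15.5649 = 5.8778
  (42 − 28.5356)²/28.5356 = 6.3531
  (16 − 26.8494)²/26.8494 = 4.3841
  (33 − 23.3473)²/23.3473 = 3.9908
  (44 − 42.8033)²/42.8033 = 0.0335
χ² = 8.9701 + 0.0004 + 5.5598 + 0.8496 + 5.8778 + 6.3531 + 4.3841 + 3.9908 + 0.0335 = 36.019

36.019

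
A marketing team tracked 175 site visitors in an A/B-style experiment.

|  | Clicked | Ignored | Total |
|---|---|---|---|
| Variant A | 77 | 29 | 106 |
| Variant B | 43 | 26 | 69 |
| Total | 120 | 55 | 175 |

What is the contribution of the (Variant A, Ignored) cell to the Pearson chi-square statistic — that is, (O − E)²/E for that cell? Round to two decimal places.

0.56

Row total (Variant A) = 106; column total (Ignored) = 55; N = 175.
Expected count E = 106 × 55 / 175 = 33.314.
Contribution = (O − E)²/E = (29 − 33.314)² / 33.314 = 0.56.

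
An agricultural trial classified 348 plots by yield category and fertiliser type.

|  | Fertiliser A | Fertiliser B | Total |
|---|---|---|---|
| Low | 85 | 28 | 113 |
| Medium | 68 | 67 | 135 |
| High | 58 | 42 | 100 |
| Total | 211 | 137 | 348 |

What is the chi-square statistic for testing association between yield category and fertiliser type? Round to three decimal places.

Grand total N = 348.
Expected counts (row total × column total / N):
  Low, Fertiliser A: 113×211/348 = 68.5144
  Low, Fertiliser B: 113×137/348 = 44.4856
  Medium, Fertiliser A: 135×211/348 = 81.8534
  Medium, Fertiliser B: 135×137/348 = 53.1466
  High, Fertiliser A: 100×211/348 = 60.6322
  High, Fertiliser B: 100×137/348 = 39.3678
Contributions (O − E)²/E:
  (85 − 68.5144)²/68.5144 = 3.9667
  (28 − 44.4856)²/44.4856 = 6.1093
  (68 − 81.8534)²/81.8534 = 2.3446
  (67 − 53.1466)²/53.1466 = 3.6111
  (58 − 60.6322)²/60.6322 = 0.1143
  (42 − 39.3678)²/39.3678 = 0.1760
χ² = 3.9667 + 6.1093 + 2.3446 + 3.6111 + 0.1143 + 0.1760 = 16.322

16.322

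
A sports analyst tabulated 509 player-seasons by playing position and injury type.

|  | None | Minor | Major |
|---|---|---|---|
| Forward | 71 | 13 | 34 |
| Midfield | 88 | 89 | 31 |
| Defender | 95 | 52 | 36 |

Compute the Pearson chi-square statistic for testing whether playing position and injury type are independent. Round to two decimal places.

37.83

Row totals: 118, 208, 183. Column totals: 254, 154, 101. Grand total N = 509.
Expected counts (row total × column total / N):
  Forward, None: 118×254/509 = 58.8841
  Forward, Minor: 118×154/509 = 35.7014
  Forward, Major: 118×101/509 = 23.4145
  Midfield, None: 208×254/509 = 103.7957
  Midfield, Minor: 208×154/509 = 62.9312
  Midfield, Major: 208×101/509 = 41.2731
  Defender, None: 183×254/509 = 91.3202
  Defender, Minor: 183×154/509 = 55.3674
  Defender, Major: 183×101/509 = 36.3124
Contributions (O − E)²/E:
  (71 − 58.8841)²/58.8841 = 2.4929
  (13 − 35.7014)²/35.7014 = 14.4351
  (34 − 23.4145)²/23.4145 = 4.7856
  (88 − 103.7957)²/103.7957 = 2.4038
  (89 − 62.9312)²/62.9312 = 10.7988
  (31 − 41.2731)²/41.2731 = 2.5570
  (95 − 91.3202)²/91.3202 = 0.1483
  (52 − 55.3674)²/55.3674 = 0.2048
  (36 − 36.3124)²/36.3124 = 0.0027
χ² = 2.4929 + 14.4351 + 4.7856 + 2.4038 + 10.7988 + 2.5570 + 0.1483 + 0.2048 + 0.0027 = 37.83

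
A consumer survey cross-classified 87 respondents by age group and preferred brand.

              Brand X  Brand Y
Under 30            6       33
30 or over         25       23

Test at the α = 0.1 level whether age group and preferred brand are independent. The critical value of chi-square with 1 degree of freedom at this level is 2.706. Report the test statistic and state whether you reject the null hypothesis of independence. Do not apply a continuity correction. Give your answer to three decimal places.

12.635; reject H₀

Row totals: 39, 48. Column totals: 31, 56. Grand total N = 87.
Expected counts (row total × column total / N):
  Under 30, Brand X: 39×31/87 = 13.8966
  Under 30, Brand Y: 39×56/87 = 25.1034
  30 or over, Brand X: 48×31/87 = 17.1034
  30 or over, Brand Y: 48×56/87 = 30.8966
Contributions (O − E)²/E:
  (6 − 13.8966)²/13.8966 = 4.4872
  (33 − 25.1034)²/25.1034 = 2.4840
  (25 − 17.1034)²/17.1034 = 3.6458
  (23 − 30.8966)²/30.8966 = 2.0182
χ² = 4.4872 + 2.4840 + 3.6458 + 2.0182 = 12.635
df = (2−1)(2−1) = 1. Since 12.635 > 2.706, reject the null hypothesis of independence at α = 0.1.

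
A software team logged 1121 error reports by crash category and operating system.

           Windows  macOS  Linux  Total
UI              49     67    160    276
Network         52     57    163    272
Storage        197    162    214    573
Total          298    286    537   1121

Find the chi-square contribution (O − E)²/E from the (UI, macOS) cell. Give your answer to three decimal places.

0.166

Row total (UI) = 276; column total (macOS) = 286; N = 1121.
Expected count E = 276 × 286 / 1121 = 70.4157.
Contribution = (O − E)²/E = (67 − 70.4157)² / 70.4157 = 0.166.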